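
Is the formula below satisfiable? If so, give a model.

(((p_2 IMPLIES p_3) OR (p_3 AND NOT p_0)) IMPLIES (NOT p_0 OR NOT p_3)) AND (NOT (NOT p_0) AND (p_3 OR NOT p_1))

p_0 = True; p_1 = False; p_2 = True; p_3 = False

  ((p_2 IMPLIES p_3) OR (p_3 AND NOT p_0)) IMPLIES (NOT p_0 OR NOT p_3) = True
    (p_2 IMPLIES p_3) OR (p_3 AND NOT p_0) = False
      p_2 IMPLIES p_3 = False
      p_3 AND NOT p_0 = False
        NOT p_0 = False
    NOT p_0 OR NOT p_3 = True
      NOT p_0 = False
      NOT p_3 = True
  NOT (NOT p_0) AND (p_3 OR NOT p_1) = True
    NOT (NOT p_0) = True
      NOT p_0 = False
    p_3 OR NOT p_1 = True
      NOT p_1 = True
Both conjuncts True, so the formula holds.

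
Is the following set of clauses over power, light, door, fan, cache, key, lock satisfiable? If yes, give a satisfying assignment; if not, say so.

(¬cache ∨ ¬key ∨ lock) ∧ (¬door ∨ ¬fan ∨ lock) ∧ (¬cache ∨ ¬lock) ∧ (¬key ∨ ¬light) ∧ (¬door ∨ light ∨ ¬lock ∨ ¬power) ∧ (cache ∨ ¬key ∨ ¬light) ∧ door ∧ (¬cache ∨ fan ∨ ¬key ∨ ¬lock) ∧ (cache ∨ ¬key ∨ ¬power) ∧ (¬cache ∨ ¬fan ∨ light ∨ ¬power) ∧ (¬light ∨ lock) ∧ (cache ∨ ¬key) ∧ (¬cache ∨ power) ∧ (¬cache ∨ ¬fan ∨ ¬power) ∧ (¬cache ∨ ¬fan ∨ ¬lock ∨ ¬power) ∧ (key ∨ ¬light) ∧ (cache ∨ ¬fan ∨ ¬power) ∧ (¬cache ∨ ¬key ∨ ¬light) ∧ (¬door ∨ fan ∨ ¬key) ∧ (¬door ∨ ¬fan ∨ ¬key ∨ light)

Unit clause (door) forces door = True.
Set power = False.
  then (¬cache ∨ power) forces cache = False.
  then (cache ∨ ¬key) forces key = False.
  then (key ∨ ¬light) forces light = False.
Set fan = False.
Set lock = False.
All clauses satisfied.

power=F, light=F, door=T, fan=F, cache=F, key=F, lock=F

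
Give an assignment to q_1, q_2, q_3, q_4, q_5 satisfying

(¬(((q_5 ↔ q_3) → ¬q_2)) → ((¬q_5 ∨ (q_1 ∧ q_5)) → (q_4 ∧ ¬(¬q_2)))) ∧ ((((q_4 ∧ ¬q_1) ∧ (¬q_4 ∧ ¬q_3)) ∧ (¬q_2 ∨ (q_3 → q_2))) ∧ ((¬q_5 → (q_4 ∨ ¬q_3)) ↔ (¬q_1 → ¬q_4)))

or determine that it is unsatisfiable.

UNSATISFIABLE

Case q_4 = True: the conjunct ¬q_4 is False.
Case q_4 = False: the conjunct q_4 is False.
Both cases fail — unsatisfiable.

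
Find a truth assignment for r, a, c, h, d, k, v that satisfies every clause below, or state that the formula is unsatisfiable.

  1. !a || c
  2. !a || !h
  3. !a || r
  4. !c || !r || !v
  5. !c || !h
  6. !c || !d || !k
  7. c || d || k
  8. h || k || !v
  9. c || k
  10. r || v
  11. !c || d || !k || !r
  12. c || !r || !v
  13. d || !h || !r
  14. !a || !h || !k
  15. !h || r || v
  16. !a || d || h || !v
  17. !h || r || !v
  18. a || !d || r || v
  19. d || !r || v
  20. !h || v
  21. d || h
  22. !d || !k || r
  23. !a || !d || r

r = True, a = True, c = True, h = False, d = True, k = False, v = False

Set r = True.
Set a = True.
  then (!a || c) forces c = True.
  then (!a || !h) forces h = False.
  then (!c || !r || !v) forces v = False.
  then (d || !r || v) forces d = True.
  then (!c || !d || !k) forces k = False.
All clauses satisfied.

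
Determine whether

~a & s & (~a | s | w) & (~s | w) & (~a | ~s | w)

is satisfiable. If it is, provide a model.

s = True, w = True, a = False

Unit clause (~a) forces a = False.
Unit clause (s) forces s = True.
In (~s | w) only w is left, so w = True.
Check each clause:
  (~a): ~a holds.
  (s): s holds.
  (~a | s | w): ~a holds.
  (~s | w): w holds.
  (~a | ~s | w): ~a holds.
All clauses satisfied.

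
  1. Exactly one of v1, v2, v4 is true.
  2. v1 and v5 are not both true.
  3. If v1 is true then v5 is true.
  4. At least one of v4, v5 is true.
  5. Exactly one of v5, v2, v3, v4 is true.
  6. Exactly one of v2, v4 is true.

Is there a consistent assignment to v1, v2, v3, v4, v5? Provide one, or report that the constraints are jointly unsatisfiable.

v1=F; v2=F; v3=F; v4=T; v5=F

  (1) {v1, v2, v4}: 1 true — exactly one ✓
  (2) v1=F, v5=F — not both ✓
  (3) v1=F ⇒ v5: vacuous ✓
  (4) {v4, v5}: 1 true — at least one ✓
  (5) {v5, v2, v3, v4}: 1 true — exactly one ✓
  (6) {v2, v4}: 1 true — exactly one ✓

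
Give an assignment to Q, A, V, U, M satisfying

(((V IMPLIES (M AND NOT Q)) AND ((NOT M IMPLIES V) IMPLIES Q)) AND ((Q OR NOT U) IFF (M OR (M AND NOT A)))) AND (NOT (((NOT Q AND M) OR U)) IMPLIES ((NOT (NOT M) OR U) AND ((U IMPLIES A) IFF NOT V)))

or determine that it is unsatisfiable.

Q=F, A=F, V=F, U=T, M=F

  ((V IMPLIES (M AND NOT Q)) AND ((NOT M IMPLIES V) IMPLIES Q)) AND ((Q OR NOT U) IFF (M OR (M AND NOT A))) = True
    (V IMPLIES (M AND NOT Q)) AND ((NOT M IMPLIES V) IMPLIES Q) = True
      V IMPLIES (M AND NOT Q) = True
        M AND NOT Q = False
          NOT Q = True
      (NOT M IMPLIES V) IMPLIES Q = True
        NOT M IMPLIES V = False
          NOT M = True
    (Q OR NOT U) IFF (M OR (M AND NOT A)) = True
      Q OR NOT U = False
        NOT U = False
      M OR (M AND NOT A) = False
        M AND NOT A = False
          NOT A = True
  NOT (((NOT Q AND M) OR U)) IMPLIES ((NOT (NOT M) OR U) AND ((U IMPLIES A) IFF NOT V)) = True
    NOT (((NOT Q AND M) OR U)) = False
      (NOT Q AND M) OR U = True
        NOT Q AND M = False
          NOT Q = True
    (NOT (NOT M) OR U) AND ((U IMPLIES A) IFF NOT V) = False
      NOT (NOT M) OR U = True
        NOT (NOT M) = False
          NOT M = True
      (U IMPLIES A) IFF NOT V = False
        U IMPLIES A = False
        NOT V = True
Both conjuncts True, so the formula holds.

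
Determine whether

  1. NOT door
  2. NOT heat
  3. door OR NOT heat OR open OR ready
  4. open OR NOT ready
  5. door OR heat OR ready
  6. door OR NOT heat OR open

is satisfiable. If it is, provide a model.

Unit clause (NOT door) forces door = False.
Unit clause (NOT heat) forces heat = False.
In (door OR heat OR ready) only ready is left, so ready = True.
In (open OR NOT ready) only open is left, so open = True.
Check each clause:
  (NOT door): NOT door holds.
  (NOT heat): NOT heat holds.
  (door OR NOT heat OR open OR ready): NOT heat holds.
  (open OR NOT ready): open holds.
  (door OR heat OR ready): ready holds.
  (door OR NOT heat OR open): NOT heat holds.
All clauses satisfied.

ready: True; heat: False; door: False; open: True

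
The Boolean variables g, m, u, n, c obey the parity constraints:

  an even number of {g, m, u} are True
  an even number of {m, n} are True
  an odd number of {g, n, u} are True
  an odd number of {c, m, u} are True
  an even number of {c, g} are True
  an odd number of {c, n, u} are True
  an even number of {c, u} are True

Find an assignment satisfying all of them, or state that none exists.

The formula is unsatisfiable.

Adding constraints 1, 2, 3 mod 2: every variable appears an even number of times on the left, so the left side is 0.
But the right sides sum to 1 (mod 2). 0 ≠ 1 — the system is inconsistent.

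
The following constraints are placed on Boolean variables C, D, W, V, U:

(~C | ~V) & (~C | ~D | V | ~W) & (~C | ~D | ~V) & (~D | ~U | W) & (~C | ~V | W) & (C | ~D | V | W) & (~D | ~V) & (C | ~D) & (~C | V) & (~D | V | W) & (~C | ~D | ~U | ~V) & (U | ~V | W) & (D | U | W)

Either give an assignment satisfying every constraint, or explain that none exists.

C = False, D = False, W = True, V = True, U = True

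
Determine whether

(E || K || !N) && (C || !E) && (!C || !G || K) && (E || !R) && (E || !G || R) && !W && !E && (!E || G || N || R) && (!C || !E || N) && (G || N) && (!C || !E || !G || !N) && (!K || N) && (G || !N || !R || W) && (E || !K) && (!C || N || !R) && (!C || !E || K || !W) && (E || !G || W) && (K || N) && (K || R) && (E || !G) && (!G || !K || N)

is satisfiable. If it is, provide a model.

Unsatisfiable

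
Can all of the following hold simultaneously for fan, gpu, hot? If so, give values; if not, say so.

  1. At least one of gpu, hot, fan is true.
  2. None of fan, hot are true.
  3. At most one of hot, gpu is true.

fan = False, gpu = True, hot = False

  (1) {gpu, hot, fan}: 1 true — at least one ✓
  (2) {fan, hot}: 0 true — none ✓
  (3) {hot, gpu}: 1 true — at most one ✓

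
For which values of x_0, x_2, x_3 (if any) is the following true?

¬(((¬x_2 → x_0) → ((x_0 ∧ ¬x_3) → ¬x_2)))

x_0 = True; x_2 = True; x_3 = False

  ¬(((¬x_2 → x_0) → ((x_0 ∧ ¬x_3) → ¬x_2))) = True
    (¬x_2 → x_0) → ((x_0 ∧ ¬x_3) → ¬x_2) = False
      ¬x_2 → x_0 = True
        ¬x_2 = False
      (x_0 ∧ ¬x_3) → ¬x_2 = False
        x_0 ∧ ¬x_3 = True
          ¬x_3 = True
        ¬x_2 = False
The formula evaluates to True.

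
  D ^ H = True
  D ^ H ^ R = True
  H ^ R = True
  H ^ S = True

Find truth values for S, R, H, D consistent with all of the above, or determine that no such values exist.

S: False, R: False, H: True, D: False

D ^ H = F ^ T = True ✓
D ^ H ^ R = F ^ T ^ F = True ✓
H ^ R = T ^ F = True ✓
H ^ S = T ^ F = True ✓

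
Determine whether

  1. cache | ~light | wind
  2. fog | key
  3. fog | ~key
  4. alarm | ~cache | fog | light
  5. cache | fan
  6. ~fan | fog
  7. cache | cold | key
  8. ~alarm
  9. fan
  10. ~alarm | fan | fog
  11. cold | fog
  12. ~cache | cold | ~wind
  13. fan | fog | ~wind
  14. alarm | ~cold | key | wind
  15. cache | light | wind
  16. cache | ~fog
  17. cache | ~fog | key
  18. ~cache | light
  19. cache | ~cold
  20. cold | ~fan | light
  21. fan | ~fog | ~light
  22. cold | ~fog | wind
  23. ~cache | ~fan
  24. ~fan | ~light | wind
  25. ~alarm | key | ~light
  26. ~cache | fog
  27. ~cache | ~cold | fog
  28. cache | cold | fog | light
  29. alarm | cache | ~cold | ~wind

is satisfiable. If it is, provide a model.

The formula is unsatisfiable.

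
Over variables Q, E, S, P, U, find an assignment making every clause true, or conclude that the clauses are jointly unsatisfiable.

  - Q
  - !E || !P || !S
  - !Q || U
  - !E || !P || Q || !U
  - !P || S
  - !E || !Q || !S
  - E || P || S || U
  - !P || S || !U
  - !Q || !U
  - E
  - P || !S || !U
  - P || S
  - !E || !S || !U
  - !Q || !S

Case Q = True:
  (!Q || U) forces U = True.
  Clause (!Q || !U) is falsified — contradiction.
Case Q = False:
  Clause (Q) is falsified — contradiction.
Both cases fail, so the formula is unsatisfiable.

UNSATISFIABLE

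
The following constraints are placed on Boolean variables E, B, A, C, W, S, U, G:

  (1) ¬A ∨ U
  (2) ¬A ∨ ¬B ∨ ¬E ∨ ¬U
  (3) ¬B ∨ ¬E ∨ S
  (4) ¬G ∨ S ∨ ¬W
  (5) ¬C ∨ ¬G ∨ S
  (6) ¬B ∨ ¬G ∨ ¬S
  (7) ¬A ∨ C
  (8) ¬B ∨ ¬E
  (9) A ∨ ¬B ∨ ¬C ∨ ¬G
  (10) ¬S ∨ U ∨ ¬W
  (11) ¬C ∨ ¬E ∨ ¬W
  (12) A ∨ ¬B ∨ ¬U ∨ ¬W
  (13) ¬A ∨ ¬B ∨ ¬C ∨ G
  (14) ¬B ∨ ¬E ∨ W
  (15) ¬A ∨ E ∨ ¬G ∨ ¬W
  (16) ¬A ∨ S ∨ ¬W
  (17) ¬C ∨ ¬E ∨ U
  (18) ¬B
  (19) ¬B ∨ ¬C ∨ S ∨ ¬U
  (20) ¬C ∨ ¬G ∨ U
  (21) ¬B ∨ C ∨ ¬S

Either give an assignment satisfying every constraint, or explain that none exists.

Unit clause (¬B) forces B = False.
Set E = True.
Set A = False.
Set C = False.
Set W = True.
Set S = True.
  then (¬S ∨ U ∨ ¬W) forces U = True.
Set G = False.
All clauses satisfied.

E=T; B=F; A=F; C=F; W=T; S=T; U=T; G=F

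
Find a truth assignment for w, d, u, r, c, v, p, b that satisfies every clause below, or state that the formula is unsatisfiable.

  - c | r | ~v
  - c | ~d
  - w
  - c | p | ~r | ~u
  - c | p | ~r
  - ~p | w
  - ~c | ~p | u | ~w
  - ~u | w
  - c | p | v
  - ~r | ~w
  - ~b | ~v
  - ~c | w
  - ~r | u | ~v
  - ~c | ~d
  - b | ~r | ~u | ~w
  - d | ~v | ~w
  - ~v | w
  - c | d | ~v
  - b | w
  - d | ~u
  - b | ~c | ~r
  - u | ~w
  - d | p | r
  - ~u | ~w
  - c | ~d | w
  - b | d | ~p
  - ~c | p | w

No satisfying assignment exists.

Case w = True:
  (~r | ~w) forces r = False.
  (u | ~w) forces u = True.
  Clause (~u | ~w) is falsified — contradiction.
Case w = False:
  Clause (w) is falsified — contradiction.
Both cases fail, so the formula is unsatisfiable.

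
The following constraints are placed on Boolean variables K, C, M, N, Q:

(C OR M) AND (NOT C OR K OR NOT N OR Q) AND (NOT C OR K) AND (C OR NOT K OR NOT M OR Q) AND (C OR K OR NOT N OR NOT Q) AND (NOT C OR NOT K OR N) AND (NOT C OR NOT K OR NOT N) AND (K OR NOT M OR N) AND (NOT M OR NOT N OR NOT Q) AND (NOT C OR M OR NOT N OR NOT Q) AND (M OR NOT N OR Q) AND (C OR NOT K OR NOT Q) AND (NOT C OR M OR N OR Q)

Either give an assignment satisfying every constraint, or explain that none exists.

Set K = False.
  then (NOT C OR K) forces C = False.
  then (C OR M) forces M = True.
  then (K OR NOT M OR N) forces N = True.
  then (NOT M OR NOT N OR NOT Q) forces Q = False.
All clauses satisfied.

K = False, C = False, M = True, N = True, Q = False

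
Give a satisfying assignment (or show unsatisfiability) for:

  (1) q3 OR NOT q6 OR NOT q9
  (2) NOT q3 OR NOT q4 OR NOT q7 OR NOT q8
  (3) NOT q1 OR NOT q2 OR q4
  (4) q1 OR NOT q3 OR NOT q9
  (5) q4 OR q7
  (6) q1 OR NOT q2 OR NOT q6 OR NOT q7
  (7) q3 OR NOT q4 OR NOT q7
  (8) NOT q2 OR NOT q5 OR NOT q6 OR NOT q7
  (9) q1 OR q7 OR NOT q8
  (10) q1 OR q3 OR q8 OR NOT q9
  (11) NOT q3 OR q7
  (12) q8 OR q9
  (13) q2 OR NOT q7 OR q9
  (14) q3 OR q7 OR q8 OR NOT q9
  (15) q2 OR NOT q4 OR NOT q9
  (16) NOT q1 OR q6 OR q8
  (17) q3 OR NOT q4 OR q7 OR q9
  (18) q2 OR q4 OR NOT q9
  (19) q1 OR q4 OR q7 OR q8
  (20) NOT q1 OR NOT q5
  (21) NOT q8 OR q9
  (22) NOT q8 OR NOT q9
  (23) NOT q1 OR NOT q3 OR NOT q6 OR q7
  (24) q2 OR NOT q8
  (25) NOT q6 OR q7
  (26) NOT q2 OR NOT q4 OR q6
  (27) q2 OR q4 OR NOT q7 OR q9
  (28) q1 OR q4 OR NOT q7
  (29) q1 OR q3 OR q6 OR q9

Set q1 = True.
  then (NOT q1 OR NOT q5) forces q5 = False.
Try q2 = False:
  (q2 OR NOT q8) forces q8 = False.
  (q8 OR q9) forces q9 = True.
  (q2 OR NOT q4 OR NOT q9) forces q4 = False.
  clause (q2 OR q4 OR NOT q9) is falsified — backtrack.
So q2 = True.
  then (NOT q1 OR NOT q2 OR q4) forces q4 = True.
  then (NOT q2 OR NOT q4 OR q6) forces q6 = True.
  then (NOT q6 OR q7) forces q7 = True.
  then (q3 OR NOT q4 OR NOT q7) forces q3 = True.
  then (NOT q3 OR NOT q4 OR NOT q7 OR NOT q8) forces q8 = False.
  then (q8 OR q9) forces q9 = True.
All clauses satisfied.

q1=T, q2=T, q3=T, q4=T, q5=F, q6=T, q7=T, q8=F, q9=T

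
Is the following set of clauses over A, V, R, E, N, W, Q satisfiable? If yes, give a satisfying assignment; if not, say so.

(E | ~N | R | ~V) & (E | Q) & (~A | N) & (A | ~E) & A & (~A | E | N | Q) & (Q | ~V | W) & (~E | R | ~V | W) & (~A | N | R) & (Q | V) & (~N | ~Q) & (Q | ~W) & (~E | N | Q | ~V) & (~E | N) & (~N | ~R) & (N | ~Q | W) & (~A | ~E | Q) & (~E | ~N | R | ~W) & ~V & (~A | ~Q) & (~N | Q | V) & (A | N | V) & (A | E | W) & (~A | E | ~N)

Unsatisfiable

Case A = True:
  (~A | N) forces N = True.
  (~N | ~Q) forces Q = False.
  (E | Q) forces E = True.
  Clause (~A | ~E | Q) is falsified — contradiction.
Case A = False:
  Clause (A) is falsified — contradiction.
Both cases fail, so the formula is unsatisfiable.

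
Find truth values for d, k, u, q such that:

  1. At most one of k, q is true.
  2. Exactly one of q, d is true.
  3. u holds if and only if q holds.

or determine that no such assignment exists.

d = True, k = True, u = False, q = False

  (1) {k, q}: 1 true — at most one ✓
  (2) {q, d}: 1 true — exactly one ✓
  (3) u=F, q=F — same ✓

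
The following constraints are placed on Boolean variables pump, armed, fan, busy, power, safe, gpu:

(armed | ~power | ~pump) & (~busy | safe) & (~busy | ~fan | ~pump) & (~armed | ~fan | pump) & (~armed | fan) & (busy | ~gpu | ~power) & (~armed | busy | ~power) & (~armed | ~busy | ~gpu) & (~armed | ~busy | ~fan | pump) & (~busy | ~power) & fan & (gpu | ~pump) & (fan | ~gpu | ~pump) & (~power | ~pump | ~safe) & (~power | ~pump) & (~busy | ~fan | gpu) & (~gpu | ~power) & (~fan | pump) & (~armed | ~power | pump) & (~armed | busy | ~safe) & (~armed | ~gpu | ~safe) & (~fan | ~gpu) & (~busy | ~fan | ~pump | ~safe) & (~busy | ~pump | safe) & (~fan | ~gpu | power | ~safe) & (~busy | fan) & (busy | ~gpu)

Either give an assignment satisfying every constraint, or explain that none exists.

Unsatisfiable — no assignment works.

Case fan = True:
  (~fan | pump) forces pump = True.
  (~busy | ~fan | ~pump) forces busy = False.
  (gpu | ~pump) forces gpu = True.
  Clause (~fan | ~gpu) is falsified — contradiction.
Case fan = False:
  Clause (fan) is falsified — contradiction.
Both cases fail, so the formula is unsatisfiable.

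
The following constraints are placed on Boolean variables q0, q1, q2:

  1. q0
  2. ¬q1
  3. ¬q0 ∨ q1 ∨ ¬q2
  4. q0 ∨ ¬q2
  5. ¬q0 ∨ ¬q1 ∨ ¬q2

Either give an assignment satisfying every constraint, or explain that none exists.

Unit clause (q0) forces q0 = True.
Unit clause (¬q1) forces q1 = False.
In (¬q0 ∨ q1 ∨ ¬q2) only ¬q2 is left, so q2 = False.
Check each clause:
  (q0): q0 holds.
  (¬q1): ¬q1 holds.
  (¬q0 ∨ q1 ∨ ¬q2): ¬q2 holds.
  (q0 ∨ ¬q2): q0 holds.
  (¬q0 ∨ ¬q1 ∨ ¬q2): ¬q1 holds.
All clauses satisfied.

q0=T, q1=F, q2=F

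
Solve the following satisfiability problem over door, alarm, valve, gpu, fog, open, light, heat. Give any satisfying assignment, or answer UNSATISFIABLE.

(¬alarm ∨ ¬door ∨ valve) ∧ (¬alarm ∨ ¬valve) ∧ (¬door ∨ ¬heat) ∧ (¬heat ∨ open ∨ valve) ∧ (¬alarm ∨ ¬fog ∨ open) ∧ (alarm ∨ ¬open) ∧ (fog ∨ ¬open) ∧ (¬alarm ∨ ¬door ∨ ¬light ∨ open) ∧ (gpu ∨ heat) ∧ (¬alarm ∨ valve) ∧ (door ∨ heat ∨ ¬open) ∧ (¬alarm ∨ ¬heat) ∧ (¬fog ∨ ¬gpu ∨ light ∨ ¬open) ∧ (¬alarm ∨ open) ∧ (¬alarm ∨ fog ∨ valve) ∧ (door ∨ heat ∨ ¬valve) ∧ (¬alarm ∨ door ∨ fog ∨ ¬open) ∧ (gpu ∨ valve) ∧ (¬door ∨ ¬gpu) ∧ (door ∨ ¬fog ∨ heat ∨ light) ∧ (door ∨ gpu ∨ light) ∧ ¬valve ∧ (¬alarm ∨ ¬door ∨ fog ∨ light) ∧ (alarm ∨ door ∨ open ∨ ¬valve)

door = False, alarm = False, valve = False, gpu = True, fog = True, open = False, light = True, heat = False

Unit clause (¬valve) forces valve = False.
In (¬alarm ∨ valve) only ¬alarm is left, so alarm = False.
In (gpu ∨ valve) only gpu is left, so gpu = True.
In (¬door ∨ ¬gpu) only ¬door is left, so door = False.
In (alarm ∨ ¬open) only ¬open is left, so open = False.
In (¬heat ∨ open ∨ valve) only ¬heat is left, so heat = False.
Set fog = True.
  then (door ∨ ¬fog ∨ heat ∨ light) forces light = True.
All clauses satisfied.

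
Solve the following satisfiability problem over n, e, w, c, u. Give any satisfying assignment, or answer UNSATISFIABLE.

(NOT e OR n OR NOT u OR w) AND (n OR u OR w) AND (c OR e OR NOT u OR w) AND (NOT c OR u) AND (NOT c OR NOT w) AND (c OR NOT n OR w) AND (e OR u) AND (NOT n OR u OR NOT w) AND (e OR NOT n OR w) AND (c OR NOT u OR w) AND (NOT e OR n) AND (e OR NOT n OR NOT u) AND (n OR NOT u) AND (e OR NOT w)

Set n = True.
Try e = False:
  (e OR u) forces u = True.
  clause (e OR NOT n OR NOT u) is falsified — backtrack.
So e = True.
Set w = False.
  then (c OR NOT n OR w) forces c = True.
  then (NOT c OR u) forces u = True.
All clauses satisfied.

n = True, e = True, w = False, c = True, u = True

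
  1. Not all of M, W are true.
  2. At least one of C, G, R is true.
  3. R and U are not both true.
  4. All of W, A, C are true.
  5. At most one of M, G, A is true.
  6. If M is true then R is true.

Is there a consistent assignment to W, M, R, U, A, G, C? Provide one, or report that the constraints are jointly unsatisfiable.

W = True, M = False, R = False, U = False, A = True, G = False, C = True

  (1) {M, W}: 1/2 true — not all ✓
  (2) {C, G, R}: 1 true — at least one ✓
  (3) R=F, U=F — not both ✓
  (4) {W, A, C}: all 3 true ✓
  (5) {M, G, A}: 1 true — at most one ✓
  (6) M=F ⇒ R: vacuous ✓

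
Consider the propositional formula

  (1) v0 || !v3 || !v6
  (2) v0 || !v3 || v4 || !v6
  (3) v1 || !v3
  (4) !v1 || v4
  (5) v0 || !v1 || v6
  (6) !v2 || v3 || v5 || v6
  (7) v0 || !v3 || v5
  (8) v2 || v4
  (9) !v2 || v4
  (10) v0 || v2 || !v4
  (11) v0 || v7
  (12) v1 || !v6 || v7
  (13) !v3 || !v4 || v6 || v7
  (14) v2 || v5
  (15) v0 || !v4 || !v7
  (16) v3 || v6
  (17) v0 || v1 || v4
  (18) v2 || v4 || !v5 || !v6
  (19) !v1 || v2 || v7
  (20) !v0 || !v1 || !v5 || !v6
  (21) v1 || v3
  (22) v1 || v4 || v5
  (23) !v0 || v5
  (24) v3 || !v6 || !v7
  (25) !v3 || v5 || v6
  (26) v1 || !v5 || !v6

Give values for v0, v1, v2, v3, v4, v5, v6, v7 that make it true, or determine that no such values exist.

Try v0 = False:
  (v0 || v7) forces v7 = True.
  (v0 || !v4 || !v7) forces v4 = False.
  (!v1 || v4) forces v1 = False.
  clause (v0 || v1 || v4) is falsified — backtrack.
So v0 = True.
  then (!v0 || v5) forces v5 = True.
Set v1 = True.
  then (!v1 || v4) forces v4 = True.
  then (!v0 || !v1 || !v5 || !v6) forces v6 = False.
  then (v3 || v6) forces v3 = True.
  then (!v3 || !v4 || v6 || v7) forces v7 = True.
Set v2 = True.
All clauses satisfied.

v0 = True, v1 = True, v2 = True, v3 = True, v4 = True, v5 = True, v6 = False, v7 = True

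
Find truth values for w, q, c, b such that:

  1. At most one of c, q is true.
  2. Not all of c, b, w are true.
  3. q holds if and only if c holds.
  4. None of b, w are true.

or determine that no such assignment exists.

w: False, q: False, c: False, b: False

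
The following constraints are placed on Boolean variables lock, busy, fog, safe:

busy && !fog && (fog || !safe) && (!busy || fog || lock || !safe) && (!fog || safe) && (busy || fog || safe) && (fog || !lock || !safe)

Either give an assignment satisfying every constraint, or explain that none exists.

lock = False, busy = True, fog = False, safe = False

Unit clause (busy) forces busy = True.
Unit clause (!fog) forces fog = False.
In (fog || !safe) only !safe is left, so safe = False.
Set lock = False.
Check each clause:
  (busy): busy holds.
  (!fog): !fog holds.
  (fog || !safe): !safe holds.
  (!busy || fog || lock || !safe): !safe holds.
  (!fog || safe): !fog holds.
  (busy || fog || safe): busy holds.
  (fog || !lock || !safe): !lock holds.
All clauses satisfied.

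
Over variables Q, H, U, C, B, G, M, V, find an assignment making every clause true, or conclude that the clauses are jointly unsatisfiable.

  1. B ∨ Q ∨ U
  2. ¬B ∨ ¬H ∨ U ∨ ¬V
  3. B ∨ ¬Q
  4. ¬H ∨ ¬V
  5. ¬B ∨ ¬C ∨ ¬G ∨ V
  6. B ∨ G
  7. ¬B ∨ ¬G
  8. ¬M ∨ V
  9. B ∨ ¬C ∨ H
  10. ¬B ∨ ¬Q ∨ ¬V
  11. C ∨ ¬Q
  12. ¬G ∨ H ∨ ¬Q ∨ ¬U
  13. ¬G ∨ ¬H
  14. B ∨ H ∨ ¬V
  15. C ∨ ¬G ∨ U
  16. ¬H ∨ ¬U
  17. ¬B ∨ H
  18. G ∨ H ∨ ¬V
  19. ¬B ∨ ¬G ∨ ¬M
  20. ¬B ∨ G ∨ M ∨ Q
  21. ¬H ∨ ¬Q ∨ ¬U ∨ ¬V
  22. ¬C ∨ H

Q: True, H: True, U: False, C: True, B: True, G: False, M: False, V: False

Set Q = True.
  then (B ∨ ¬Q) forces B = True.
  then (¬B ∨ ¬G) forces G = False.
  then (¬B ∨ ¬Q ∨ ¬V) forces V = False.
  then (C ∨ ¬Q) forces C = True.
  then (¬B ∨ H) forces H = True.
  then (¬M ∨ V) forces M = False.
  then (¬H ∨ ¬U) forces U = False.
All clauses satisfied.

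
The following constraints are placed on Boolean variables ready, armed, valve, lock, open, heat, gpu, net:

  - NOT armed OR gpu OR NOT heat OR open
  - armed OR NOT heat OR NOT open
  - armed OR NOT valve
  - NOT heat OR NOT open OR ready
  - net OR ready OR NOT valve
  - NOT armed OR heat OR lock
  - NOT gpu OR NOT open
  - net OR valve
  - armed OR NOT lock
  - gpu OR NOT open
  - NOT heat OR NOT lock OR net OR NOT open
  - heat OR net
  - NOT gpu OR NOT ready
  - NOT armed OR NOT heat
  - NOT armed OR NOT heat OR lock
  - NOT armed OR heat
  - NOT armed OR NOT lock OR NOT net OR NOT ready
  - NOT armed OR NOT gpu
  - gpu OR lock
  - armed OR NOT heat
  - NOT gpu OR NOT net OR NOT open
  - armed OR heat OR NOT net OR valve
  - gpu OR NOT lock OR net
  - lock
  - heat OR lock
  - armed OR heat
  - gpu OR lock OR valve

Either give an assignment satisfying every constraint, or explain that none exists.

UNSATISFIABLE

Case lock = True:
  (armed OR NOT lock) forces armed = True.
  (NOT armed OR NOT heat) forces heat = False.
  Clause (NOT armed OR heat) is falsified — contradiction.
Case lock = False:
  Clause (lock) is falsified — contradiction.
Both cases fail, so the formula is unsatisfiable.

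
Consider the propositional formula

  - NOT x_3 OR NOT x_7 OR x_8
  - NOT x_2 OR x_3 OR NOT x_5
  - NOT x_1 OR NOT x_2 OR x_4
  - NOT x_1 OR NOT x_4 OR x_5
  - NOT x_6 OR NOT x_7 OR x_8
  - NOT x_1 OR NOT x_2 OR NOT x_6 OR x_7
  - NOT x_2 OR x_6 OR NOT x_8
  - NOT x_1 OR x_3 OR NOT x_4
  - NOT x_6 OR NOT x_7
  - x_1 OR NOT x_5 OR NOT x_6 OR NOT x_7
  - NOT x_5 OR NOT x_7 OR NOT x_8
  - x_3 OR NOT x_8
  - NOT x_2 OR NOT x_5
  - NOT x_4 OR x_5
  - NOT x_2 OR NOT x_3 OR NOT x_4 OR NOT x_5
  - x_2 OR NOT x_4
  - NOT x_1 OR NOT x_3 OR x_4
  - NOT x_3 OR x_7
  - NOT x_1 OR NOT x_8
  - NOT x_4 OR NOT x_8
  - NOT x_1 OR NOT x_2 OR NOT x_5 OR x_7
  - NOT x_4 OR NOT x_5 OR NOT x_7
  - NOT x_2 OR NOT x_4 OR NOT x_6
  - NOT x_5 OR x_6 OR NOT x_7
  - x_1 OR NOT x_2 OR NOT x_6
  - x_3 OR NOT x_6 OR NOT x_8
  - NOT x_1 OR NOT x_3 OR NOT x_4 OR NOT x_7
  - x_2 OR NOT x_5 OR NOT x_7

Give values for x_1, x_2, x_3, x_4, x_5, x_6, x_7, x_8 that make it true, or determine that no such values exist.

x_1 = False, x_2 = False, x_3 = False, x_4 = False, x_5 = True, x_6 = False, x_7 = False, x_8 = False

Set x_1 = False.
Set x_2 = False.
  then (x_2 OR NOT x_4) forces x_4 = False.
Set x_3 = False.
  then (x_3 OR NOT x_8) forces x_8 = False.
Set x_5 = True.
  then (x_2 OR NOT x_5 OR NOT x_7) forces x_7 = False.
Set x_6 = False.
All clauses satisfied.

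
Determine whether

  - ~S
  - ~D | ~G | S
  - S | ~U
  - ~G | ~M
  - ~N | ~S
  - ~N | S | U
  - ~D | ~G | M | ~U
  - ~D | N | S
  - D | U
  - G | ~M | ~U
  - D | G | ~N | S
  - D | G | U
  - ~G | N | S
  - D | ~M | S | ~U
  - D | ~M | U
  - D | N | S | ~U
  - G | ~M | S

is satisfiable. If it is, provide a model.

Case S = True:
  Clause (~S) is falsified — contradiction.
Case S = False:
  (S | ~U) forces U = False.
  (~N | S | U) forces N = False.
  (~D | N | S) forces D = False.
  Clause (D | U) is falsified — contradiction.
Both cases fail, so the formula is unsatisfiable.

Unsatisfiable — no assignment works.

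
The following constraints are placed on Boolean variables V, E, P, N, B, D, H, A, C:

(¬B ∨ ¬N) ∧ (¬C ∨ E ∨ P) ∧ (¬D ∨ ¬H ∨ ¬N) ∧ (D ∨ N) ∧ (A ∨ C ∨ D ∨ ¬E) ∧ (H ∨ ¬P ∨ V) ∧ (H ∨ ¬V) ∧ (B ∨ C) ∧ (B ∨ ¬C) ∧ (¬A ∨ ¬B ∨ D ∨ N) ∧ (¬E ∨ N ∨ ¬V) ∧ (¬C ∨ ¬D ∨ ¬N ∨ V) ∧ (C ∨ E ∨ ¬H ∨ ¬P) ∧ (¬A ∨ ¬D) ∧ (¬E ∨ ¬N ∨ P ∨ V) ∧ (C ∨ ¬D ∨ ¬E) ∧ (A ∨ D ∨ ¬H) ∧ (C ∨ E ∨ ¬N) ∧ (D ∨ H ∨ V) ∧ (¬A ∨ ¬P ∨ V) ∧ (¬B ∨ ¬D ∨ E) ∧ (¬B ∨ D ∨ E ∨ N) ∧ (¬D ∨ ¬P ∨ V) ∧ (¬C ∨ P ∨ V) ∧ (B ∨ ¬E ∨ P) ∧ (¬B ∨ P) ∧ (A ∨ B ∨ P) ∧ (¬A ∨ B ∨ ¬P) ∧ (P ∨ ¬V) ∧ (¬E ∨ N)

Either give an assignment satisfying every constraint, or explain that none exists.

Unsatisfiable — no assignment works.

Case B = True:
  (¬B ∨ ¬N) forces N = False.
  (D ∨ N) forces D = True.
  (¬A ∨ ¬D) forces A = False.
  (¬B ∨ ¬D ∨ E) forces E = True.
  Clause (¬E ∨ N) is falsified — contradiction.
Case B = False:
  (B ∨ C) forces C = True.
  Clause (B ∨ ¬C) is falsified — contradiction.
Both cases fail, so the formula is unsatisfiable.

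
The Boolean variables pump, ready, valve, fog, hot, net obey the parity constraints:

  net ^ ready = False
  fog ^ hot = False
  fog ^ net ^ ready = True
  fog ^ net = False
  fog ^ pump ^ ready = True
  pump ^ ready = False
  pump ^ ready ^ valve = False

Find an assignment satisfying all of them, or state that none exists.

pump = True; ready = True; valve = False; fog = True; hot = True; net = True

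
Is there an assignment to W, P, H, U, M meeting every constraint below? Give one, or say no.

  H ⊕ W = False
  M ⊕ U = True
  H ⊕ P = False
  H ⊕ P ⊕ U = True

W=T, P=T, H=T, U=T, M=F

H ⊕ W = T ⊕ T = False ✓
M ⊕ U = F ⊕ T = True ✓
H ⊕ P = T ⊕ T = False ✓
H ⊕ P ⊕ U = T ⊕ T ⊕ T = True ✓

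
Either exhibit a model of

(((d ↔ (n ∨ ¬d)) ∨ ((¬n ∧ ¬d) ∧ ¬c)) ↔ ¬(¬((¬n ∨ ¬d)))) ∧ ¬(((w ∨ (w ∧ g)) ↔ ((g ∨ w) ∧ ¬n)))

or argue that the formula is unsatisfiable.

c = False; n = False; d = False; w = False; g = True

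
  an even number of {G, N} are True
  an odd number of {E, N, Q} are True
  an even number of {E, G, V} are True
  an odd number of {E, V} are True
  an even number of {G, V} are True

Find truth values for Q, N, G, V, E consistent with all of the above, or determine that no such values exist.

Q = False, N = True, G = True, V = True, E = False

{G, N}: 2 true → even ✓
{E, N, Q}: 1 true → odd ✓
{E, G, V}: 2 true → even ✓
{E, V}: 1 true → odd ✓
{G, V}: 2 true → even ✓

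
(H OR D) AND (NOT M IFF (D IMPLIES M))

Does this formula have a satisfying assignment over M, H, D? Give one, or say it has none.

M = False; H = True; D = False

  H OR D = True
  NOT M IFF (D IMPLIES M) = True
    NOT M = True
    D IMPLIES M = True
Both conjuncts True, so the formula holds.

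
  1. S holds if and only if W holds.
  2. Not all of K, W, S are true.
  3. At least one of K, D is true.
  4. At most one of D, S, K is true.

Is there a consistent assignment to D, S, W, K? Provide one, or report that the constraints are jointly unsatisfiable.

D: True, S: False, W: False, K: False

  (1) S=F, W=F — same ✓
  (2) {K, W, S}: 0/3 true — not all ✓
  (3) {K, D}: 1 true — at least one ✓
  (4) {D, S, K}: 1 true — at most one ✓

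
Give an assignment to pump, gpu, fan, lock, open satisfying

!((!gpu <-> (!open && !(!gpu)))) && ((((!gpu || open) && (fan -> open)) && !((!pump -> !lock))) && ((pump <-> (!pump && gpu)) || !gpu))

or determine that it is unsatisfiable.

pump=F, gpu=F, fan=F, lock=T, open=T

  !((!gpu <-> (!open && !(!gpu)))) = True
    !gpu <-> (!open && !(!gpu)) = False
      !gpu = True
      !open && !(!gpu) = False
        !open = False
        !(!gpu) = False
          !gpu = True
  (((!gpu || open) && (fan -> open)) && !((!pump -> !lock))) && ((pump <-> (!pump && gpu)) || !gpu) = True
    ((!gpu || open) && (fan -> open)) && !((!pump -> !lock)) = True
      (!gpu || open) && (fan -> open) = True
        !gpu || open = True
          !gpu = True
        fan -> open = True
      !((!pump -> !lock)) = True
        !pump -> !lock = False
          !pump = True
          !lock = False
    (pump <-> (!pump && gpu)) || !gpu = True
      pump <-> (!pump && gpu) = True
        !pump && gpu = False
          !pump = True
      !gpu = True
Both conjuncts True, so the formula holds.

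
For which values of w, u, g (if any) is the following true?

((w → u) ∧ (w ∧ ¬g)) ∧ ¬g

w: True, u: True, g: False

  (w → u) ∧ (w ∧ ¬g) = True
    w → u = True
    w ∧ ¬g = True
      ¬g = True
  ¬g = True
Both conjuncts True, so the formula holds.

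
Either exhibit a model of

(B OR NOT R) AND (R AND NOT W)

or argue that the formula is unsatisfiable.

R=T, B=T, W=F

  B OR NOT R = True
    NOT R = False
  R AND NOT W = True
    NOT W = True
Both conjuncts True, so the formula holds.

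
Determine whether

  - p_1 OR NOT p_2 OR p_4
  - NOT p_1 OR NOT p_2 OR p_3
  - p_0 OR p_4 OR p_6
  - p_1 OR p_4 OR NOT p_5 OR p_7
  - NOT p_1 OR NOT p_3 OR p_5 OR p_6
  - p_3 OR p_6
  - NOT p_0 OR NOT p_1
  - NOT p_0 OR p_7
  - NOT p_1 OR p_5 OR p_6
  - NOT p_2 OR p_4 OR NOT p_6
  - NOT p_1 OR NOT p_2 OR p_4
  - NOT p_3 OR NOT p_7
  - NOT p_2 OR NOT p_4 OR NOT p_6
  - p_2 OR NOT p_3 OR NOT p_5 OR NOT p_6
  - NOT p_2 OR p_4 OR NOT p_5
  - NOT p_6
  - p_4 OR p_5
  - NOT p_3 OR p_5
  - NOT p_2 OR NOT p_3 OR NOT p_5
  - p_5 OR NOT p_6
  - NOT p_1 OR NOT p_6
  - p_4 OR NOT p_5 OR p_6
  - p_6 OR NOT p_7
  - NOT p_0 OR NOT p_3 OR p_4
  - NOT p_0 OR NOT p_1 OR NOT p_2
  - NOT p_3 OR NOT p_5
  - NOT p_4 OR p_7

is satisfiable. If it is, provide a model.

No satisfying assignment exists.

Case p_5 = True:
  (NOT p_6) forces p_6 = False.
  (p_3 OR p_6) forces p_3 = True.
  Clause (NOT p_3 OR NOT p_5) is falsified — contradiction.
Case p_5 = False:
  (NOT p_6) forces p_6 = False.
  (p_3 OR p_6) forces p_3 = True.
  Clause (NOT p_3 OR p_5) is falsified — contradiction.
Both cases fail, so the formula is unsatisfiable.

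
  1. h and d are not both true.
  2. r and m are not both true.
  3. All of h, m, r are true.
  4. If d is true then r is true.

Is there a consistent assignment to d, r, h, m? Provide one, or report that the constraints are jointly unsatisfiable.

Case r = True:
  (2) with r=T forces m = False.
  Constraint (3) is violated (m=F) — contradiction.
Case r = False:
  Constraint (3) is violated (r=F) — contradiction.
Both cases fail — unsatisfiable.

UNSATISFIABLE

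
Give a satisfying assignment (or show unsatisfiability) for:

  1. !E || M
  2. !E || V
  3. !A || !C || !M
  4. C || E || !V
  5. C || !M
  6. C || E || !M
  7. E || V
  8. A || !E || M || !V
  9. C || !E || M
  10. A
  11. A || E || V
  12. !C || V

Unit clause (A) forces A = True.
Try C = False:
  (C || !M) forces M = False.
  (!E || M) forces E = False.
  (C || E || !V) forces V = False.
  clause (E || V) is falsified — backtrack.
So C = True.
  then (!A || !C || !M) forces M = False.
  then (!C || V) forces V = True.
  then (!E || M) forces E = False.
All clauses satisfied.

C = True, E = False, M = False, V = True, A = True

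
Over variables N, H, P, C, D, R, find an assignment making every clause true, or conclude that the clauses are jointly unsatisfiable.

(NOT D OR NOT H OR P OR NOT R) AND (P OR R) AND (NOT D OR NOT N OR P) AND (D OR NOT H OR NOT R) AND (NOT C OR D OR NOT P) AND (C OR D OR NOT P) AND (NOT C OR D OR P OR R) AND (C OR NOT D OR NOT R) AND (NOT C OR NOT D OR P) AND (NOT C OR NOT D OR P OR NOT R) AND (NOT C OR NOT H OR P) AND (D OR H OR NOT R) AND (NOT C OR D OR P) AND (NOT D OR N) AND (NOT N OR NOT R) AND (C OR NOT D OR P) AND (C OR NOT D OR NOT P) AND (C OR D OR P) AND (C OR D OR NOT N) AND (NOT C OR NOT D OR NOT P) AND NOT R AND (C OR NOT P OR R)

Unsatisfiable — no assignment works.

Case R = True:
  Clause (NOT R) is falsified — contradiction.
Case R = False:
  (P OR R) forces P = True.
  (C OR NOT P OR R) forces C = True.
  (NOT C OR D OR NOT P) forces D = True.
  Clause (NOT C OR NOT D OR NOT P) is falsified — contradiction.
Both cases fail, so the formula is unsatisfiable.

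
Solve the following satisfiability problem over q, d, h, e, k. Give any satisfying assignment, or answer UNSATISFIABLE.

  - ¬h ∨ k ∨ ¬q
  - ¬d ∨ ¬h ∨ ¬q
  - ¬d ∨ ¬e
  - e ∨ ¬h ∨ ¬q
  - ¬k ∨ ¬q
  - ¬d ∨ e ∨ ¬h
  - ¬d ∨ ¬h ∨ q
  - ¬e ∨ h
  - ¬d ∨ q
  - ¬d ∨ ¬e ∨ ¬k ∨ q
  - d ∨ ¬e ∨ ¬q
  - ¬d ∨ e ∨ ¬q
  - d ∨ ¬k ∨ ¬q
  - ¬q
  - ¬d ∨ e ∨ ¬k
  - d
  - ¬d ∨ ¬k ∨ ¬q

Case q = True:
  Clause (¬q) is falsified — contradiction.
Case q = False:
  (¬d ∨ q) forces d = False.
  Clause (d) is falsified — contradiction.
Both cases fail, so the formula is unsatisfiable.

The formula is unsatisfiable.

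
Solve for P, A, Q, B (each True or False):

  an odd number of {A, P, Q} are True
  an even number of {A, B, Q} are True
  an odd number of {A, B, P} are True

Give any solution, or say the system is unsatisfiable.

P: True, A: False, Q: False, B: False

{A, P, Q}: 1 true → odd ✓
{A, B, Q}: 0 true → even ✓
{A, B, P}: 1 true → odd ✓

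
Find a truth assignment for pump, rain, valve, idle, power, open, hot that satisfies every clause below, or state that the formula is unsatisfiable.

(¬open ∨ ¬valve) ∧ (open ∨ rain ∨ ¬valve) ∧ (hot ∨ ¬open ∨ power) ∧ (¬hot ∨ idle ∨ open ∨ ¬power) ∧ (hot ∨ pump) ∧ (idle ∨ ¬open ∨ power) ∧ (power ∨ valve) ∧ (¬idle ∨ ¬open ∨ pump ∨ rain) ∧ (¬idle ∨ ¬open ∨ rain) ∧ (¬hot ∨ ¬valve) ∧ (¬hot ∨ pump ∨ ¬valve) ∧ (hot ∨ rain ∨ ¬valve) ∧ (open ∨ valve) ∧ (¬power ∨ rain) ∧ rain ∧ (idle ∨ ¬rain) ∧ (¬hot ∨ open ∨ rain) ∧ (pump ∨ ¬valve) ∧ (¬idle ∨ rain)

pump = True, rain = True, valve = True, idle = True, power = False, open = False, hot = False

Unit clause (rain) forces rain = True.
In (idle ∨ ¬rain) only idle is left, so idle = True.
Set pump = True.
Set valve = True.
  then (¬open ∨ ¬valve) forces open = False.
  then (¬hot ∨ ¬valve) forces hot = False.
Set power = False.
All clauses satisfied.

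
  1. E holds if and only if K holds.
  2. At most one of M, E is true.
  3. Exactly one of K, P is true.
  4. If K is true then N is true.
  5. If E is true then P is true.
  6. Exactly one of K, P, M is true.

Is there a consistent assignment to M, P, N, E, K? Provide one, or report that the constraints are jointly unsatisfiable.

M = False; P = True; N = True; E = False; K = False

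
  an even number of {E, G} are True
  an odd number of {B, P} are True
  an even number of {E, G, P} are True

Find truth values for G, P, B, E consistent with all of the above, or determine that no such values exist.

G = True, P = False, B = True, E = True

{E, G}: 2 true → even ✓
{B, P}: 1 true → odd ✓
{E, G, P}: 2 true → even ✓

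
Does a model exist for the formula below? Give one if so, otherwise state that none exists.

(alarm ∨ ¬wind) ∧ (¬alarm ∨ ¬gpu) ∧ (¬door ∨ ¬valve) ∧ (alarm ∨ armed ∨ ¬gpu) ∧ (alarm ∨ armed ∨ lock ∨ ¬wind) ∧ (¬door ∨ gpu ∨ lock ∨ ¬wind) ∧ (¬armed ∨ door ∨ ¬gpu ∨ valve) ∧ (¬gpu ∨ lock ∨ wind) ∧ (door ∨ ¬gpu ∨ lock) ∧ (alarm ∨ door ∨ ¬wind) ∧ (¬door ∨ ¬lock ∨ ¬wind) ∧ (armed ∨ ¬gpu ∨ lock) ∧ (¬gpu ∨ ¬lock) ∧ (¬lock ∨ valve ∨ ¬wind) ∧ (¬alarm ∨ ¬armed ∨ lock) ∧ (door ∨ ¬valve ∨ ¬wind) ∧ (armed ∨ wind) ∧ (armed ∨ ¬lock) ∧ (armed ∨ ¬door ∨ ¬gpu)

wind = False, valve = True, alarm = False, armed = True, door = False, gpu = False, lock = True

Set wind = False.
  then (armed ∨ wind) forces armed = True.
Set valve = True.
  then (¬door ∨ ¬valve) forces door = False.
Set alarm = False.
Try gpu = True:
  (¬gpu ∨ lock ∨ wind) forces lock = True.
  clause (¬gpu ∨ ¬lock) is falsified — backtrack.
So gpu = False.
Set lock = True.
All clauses satisfied.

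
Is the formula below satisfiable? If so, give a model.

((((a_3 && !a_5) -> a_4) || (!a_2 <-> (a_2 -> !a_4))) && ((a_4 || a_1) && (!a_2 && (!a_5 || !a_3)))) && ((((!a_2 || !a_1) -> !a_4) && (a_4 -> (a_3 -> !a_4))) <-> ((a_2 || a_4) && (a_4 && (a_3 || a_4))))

The formula is unsatisfiable.

Case a_4 = True: the formula simplifies to (!a_2 && (!a_5 || !a_3)) && (!((!a_2 || !a_1)) && !a_3).
  a_2 = True: the conjunct !a_2 is False.
  a_2 = False: the conjunct !((!a_2 || !a_1)) becomes !((True || !a_1)) = False.
Case a_4 = False: the conjunct (((!a_2 || !a_1) -> !a_4) && (a_4 -> (a_3 -> !a_4))) <-> ((a_2 || a_4) && (a_4 && (a_3 || a_4))) becomes (True && True) <-> (a_2 && False) = False.
Both cases fail — unsatisfiable.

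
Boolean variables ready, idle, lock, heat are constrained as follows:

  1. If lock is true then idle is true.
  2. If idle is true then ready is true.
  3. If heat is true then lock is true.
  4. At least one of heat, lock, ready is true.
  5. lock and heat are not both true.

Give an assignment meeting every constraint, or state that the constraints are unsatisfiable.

ready: True, idle: False, lock: False, heat: False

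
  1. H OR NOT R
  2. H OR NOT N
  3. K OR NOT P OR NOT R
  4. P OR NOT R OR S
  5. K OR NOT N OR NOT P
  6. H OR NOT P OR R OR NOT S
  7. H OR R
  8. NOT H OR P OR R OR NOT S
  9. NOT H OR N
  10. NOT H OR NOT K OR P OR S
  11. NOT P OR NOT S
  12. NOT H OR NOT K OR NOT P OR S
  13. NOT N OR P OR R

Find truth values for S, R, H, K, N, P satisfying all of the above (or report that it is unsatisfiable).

S: True, R: True, H: True, K: False, N: True, P: False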